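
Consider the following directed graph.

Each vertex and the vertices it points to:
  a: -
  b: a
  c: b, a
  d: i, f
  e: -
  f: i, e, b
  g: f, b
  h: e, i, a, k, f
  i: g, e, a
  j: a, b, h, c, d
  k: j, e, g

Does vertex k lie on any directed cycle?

Yes

k is on a cycle iff k can reach itself via ≥1 edge.
k → j → h → k — yes.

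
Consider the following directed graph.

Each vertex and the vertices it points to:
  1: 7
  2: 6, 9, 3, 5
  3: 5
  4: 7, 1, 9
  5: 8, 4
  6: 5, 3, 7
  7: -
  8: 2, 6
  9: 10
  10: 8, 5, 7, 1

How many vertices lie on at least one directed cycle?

A vertex is on a directed cycle iff it belongs to a strongly connected component of size ≥ 2 (or has a self-loop).
The vertices on cycles are {2, 3, 4, 5, 6, 8, 9, 10} — 8 in total.

8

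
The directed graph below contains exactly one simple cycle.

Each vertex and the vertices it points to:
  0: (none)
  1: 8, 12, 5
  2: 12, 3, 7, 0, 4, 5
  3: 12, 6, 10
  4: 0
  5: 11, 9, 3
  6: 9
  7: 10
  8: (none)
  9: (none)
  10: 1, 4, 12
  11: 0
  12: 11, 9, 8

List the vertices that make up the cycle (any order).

1, 3, 5, 10

DFS with gray/black marking from 3:
3 gray
  12 gray
    11 gray
      0 gray
      0 black
    11 black
    9 gray
    9 black
    8 gray
    8 black
  12 black
  6 gray
    6→9: 9 black — skip
  6 black
  10 gray
    1 gray
      1→8: 8 black — skip
      1→12: 12 black — skip
      5 gray
        5→11: 11 black — skip
        5→9: 9 black — skip
        5→3: 3 is gray → back edge
Back edge closes the cycle 3 → 10 → 1 → 5 → 3; its vertices are {1, 3, 5, 10}.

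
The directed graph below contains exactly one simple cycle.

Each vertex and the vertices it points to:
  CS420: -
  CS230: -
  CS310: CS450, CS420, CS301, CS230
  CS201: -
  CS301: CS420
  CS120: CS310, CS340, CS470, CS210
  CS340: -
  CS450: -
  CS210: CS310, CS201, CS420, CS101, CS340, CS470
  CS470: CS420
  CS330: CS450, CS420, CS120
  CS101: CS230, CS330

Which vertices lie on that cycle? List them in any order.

CS101, CS120, CS210, CS330

DFS with gray/black marking from CS120:
CS120 gray
  CS310 gray
    CS450 gray
    CS450 black
    CS420 gray
    CS420 black
    CS301 gray
      CS301→CS420: CS420 black — skip
    CS301 black
    CS230 gray
    CS230 black
  CS310 black
  CS340 gray
  CS340 black
  CS470 gray
    CS470→CS420: CS420 black — skip
  CS470 black
  CS210 gray
    CS210→CS310: CS310 black — skip
    CS201 gray
    CS201 black
    CS210→CS420: CS420 black — skip
    CS101 gray
      CS101→CS230: CS230 black — skip
      CS330 gray
        CS330→CS450: CS450 black — skip
        CS330→CS420: CS420 black — skip
        CS330→CS120: CS120 is gray → back edge
Back edge closes the cycle CS120 → CS210 → CS101 → CS330 → CS120; its vertices are {CS101, CS120, CS210, CS330}.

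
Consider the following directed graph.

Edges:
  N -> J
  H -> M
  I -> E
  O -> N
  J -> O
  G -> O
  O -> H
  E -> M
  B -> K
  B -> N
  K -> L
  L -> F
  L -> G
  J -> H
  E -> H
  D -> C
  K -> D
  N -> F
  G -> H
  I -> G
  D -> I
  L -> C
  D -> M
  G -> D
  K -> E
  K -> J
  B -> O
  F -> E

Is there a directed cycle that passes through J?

Yes

J is on a cycle iff J can reach itself via ≥1 edge.
J → O → N → J — yes.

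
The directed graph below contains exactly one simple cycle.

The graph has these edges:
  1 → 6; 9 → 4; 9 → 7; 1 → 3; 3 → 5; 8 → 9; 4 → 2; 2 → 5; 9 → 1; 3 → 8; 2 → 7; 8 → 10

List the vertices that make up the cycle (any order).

1, 3, 8, 9

DFS with gray/black marking from 8:
8 gray
  9 gray
    7 gray
    7 black
    4 gray
      2 gray
        5 gray
        5 black
        2→7: 7 black — skip
      2 black
    4 black
    1 gray
      3 gray
        3→8: 8 is gray → back edge
Back edge closes the cycle 8 → 9 → 1 → 3 → 8; its vertices are {1, 3, 8, 9}.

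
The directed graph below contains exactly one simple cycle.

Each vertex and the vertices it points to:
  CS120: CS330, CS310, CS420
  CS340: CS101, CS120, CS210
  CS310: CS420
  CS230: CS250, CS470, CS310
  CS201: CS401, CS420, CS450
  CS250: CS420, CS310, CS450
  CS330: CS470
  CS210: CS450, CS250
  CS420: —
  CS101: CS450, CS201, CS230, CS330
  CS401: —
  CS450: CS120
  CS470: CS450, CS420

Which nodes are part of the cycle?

DFS with gray/black marking from CS120:
CS120 gray
  CS330 gray
    CS470 gray
      CS450 gray
        CS450→CS120: CS120 is gray → back edge
Back edge closes the cycle CS120 → CS330 → CS470 → CS450 → CS120; its vertices are {CS120, CS330, CS450, CS470}.

CS120, CS330, CS450, CS470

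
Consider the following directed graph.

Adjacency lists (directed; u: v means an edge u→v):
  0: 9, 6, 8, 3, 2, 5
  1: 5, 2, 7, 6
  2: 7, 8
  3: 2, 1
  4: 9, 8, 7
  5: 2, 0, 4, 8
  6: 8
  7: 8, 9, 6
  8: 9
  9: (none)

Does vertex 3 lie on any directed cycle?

3 is on a cycle iff 3 can reach itself via ≥1 edge.
3 → 1 → 5 → 0 → 3 — yes.

Yes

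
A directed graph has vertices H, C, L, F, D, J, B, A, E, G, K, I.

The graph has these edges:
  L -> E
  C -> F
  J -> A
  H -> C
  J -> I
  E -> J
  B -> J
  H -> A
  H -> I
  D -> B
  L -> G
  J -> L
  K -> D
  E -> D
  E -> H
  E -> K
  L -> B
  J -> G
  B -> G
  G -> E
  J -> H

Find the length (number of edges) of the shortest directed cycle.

3

For each vertex v, BFS finds the shortest path from v back to v.
The shortest such closed walk is E → J → L → E, length 3.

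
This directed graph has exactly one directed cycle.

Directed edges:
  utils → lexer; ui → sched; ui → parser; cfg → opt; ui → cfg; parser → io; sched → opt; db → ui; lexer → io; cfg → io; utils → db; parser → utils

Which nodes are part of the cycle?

DFS with gray/black marking from ui:
ui gray
  sched gray
    opt gray
    opt black
  sched black
  parser gray
    io gray
    io black
    utils gray
      lexer gray
        lexer→io: io black — skip
      lexer black
      db gray
        db→ui: ui is gray → back edge
Back edge closes the cycle ui → parser → utils → db → ui; its vertices are {db, ui, utils, parser}.

db, ui, utils, parser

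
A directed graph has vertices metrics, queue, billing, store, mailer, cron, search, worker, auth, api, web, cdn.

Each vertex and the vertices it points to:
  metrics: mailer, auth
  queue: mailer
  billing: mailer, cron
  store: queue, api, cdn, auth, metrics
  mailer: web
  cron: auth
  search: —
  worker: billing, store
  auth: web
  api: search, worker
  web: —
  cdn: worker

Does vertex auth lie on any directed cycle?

auth lies on a cycle iff there is a path from auth back to itself.
Exploring from auth, it never reaches itself; equivalently, its strongly connected component is a singleton.

No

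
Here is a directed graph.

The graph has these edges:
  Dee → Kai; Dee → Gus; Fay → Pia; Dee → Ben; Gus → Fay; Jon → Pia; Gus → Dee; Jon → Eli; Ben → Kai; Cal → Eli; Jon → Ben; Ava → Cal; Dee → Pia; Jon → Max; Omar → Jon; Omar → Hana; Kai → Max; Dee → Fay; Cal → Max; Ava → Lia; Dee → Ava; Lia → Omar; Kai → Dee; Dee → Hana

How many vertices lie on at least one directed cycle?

8

A vertex is on a directed cycle iff it belongs to a strongly connected component of size ≥ 2 (or has a self-loop).
The vertices on cycles are {Ava, Ben, Dee, Gus, Jon, Kai, Lia, Omar} — 8 in total.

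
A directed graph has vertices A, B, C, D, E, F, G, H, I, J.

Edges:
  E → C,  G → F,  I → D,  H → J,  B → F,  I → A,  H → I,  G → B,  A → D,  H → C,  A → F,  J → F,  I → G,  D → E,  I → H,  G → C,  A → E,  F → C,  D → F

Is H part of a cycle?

Yes

H is on a cycle iff H can reach itself via ≥1 edge.
H → I → H — yes.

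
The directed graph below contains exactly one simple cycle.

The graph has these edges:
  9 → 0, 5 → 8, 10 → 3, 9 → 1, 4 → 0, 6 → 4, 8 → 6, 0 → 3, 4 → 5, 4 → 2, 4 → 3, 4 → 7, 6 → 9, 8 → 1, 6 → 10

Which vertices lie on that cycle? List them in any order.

4, 5, 6, 8

DFS with gray/black marking from 8:
8 gray
  6 gray
    4 gray
      0 gray
        3 gray
        3 black
      0 black
      7 gray
      7 black
      5 gray
        5→8: 8 is gray → back edge
Back edge closes the cycle 8 → 6 → 4 → 5 → 8; its vertices are {4, 5, 6, 8}.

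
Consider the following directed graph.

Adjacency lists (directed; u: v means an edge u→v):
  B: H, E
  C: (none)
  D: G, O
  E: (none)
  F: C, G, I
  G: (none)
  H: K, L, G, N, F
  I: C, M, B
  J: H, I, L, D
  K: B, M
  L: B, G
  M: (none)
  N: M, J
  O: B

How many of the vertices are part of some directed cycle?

10

A vertex is on a directed cycle iff it belongs to a strongly connected component of size ≥ 2 (or has a self-loop).
The vertices on cycles are {B, D, F, H, I, J, K, L, N, O} — 10 in total.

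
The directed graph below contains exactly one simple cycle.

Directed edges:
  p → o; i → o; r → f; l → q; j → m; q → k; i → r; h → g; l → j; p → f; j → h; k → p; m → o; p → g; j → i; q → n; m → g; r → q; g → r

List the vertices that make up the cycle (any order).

g, k, p, q, r

DFS with gray/black marking from q:
q gray
  k gray
    p gray
      f gray
      f black
      g gray
        r gray
          r→q: q is gray → back edge
Back edge closes the cycle q → k → p → g → r → q; its vertices are {g, k, p, q, r}.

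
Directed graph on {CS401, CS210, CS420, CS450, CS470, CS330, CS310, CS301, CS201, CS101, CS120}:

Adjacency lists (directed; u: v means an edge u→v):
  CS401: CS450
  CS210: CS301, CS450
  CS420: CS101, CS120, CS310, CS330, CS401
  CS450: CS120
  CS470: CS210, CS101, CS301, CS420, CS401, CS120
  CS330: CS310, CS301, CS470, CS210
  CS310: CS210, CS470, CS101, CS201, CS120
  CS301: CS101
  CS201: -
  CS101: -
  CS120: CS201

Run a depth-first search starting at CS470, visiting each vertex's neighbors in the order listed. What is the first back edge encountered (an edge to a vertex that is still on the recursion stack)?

CS310->CS470

DFS from CS470 (visiting each vertex's neighbors in the order listed); mark gray on enter, black on exit:
CS470 gray
  CS210 gray
    CS301 gray
      CS101 gray
      CS101 black
    CS301 black
    CS450 gray
      CS120 gray
        CS201 gray
        CS201 black
      CS120 black
    CS450 black
  CS210 black
  CS470→CS101: CS101 black — skip
  CS470→CS301: CS301 black — skip
  CS420 gray
    CS420→CS101: CS101 black — skip
    CS420→CS120: CS120 black — skip
    CS310 gray
      CS310→CS210: CS210 black — skip
      CS310→CS470: CS470 is gray → back edge
First back edge: CS310 → CS470.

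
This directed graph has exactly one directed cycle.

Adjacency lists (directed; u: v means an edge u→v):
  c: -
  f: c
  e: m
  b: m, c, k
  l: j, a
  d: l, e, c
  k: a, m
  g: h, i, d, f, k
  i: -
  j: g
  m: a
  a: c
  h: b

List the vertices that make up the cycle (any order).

DFS with gray/black marking from g:
g gray
  h gray
    b gray
      m gray
        a gray
          c gray
          c black
        a black
      m black
      b→c: c black — skip
      k gray
        k→a: a black — skip
        k→m: m black — skip
      k black
    b black
  h black
  i gray
  i black
  d gray
    l gray
      j gray
        j→g: g is gray → back edge
Back edge closes the cycle g → d → l → j → g; its vertices are {d, g, j, l}.

d, g, j, l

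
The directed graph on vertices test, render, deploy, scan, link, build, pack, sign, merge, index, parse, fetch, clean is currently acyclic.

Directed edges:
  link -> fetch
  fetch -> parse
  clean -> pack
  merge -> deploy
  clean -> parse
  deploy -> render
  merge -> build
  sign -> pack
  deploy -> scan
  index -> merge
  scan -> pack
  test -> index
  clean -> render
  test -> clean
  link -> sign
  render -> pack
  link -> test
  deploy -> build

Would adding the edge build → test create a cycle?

Yes

Adding build→test creates a cycle iff test can already reach build.
Path from test: test → index → merge → build.
So test → … → build → test is a cycle.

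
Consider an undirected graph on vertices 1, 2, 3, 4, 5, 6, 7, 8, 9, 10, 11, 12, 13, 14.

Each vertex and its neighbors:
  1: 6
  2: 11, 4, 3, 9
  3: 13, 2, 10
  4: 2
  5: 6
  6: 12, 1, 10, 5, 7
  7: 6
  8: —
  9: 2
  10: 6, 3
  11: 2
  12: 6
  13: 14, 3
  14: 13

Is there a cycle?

DFS, tracking each vertex's parent; an edge to a visited non-parent vertex closes a cycle.
Start from 14:
visit 14 (parent –)
  visit 13 (parent 14)
    13–14: parent, skip
    visit 3 (parent 13)
      3–13: parent, skip
      visit 2 (parent 3)
        visit 11 (parent 2)
          11–2: parent, skip
        visit 4 (parent 2)
          4–2: parent, skip
        2–3: parent, skip
        visit 9 (parent 2)
          9–2: parent, skip
      visit 10 (parent 3)
        visit 6 (parent 10)
          visit 12 (parent 6)
            12–6: parent, skip
          visit 1 (parent 6)
            1–6: parent, skip
          6–10: parent, skip
          visit 5 (parent 6)
            5–6: parent, skip
          visit 7 (parent 6)
            7–6: parent, skip
        10–3: parent, skip
visit 8 (parent –)
No non-parent visited neighbor found — the graph is a forest.

No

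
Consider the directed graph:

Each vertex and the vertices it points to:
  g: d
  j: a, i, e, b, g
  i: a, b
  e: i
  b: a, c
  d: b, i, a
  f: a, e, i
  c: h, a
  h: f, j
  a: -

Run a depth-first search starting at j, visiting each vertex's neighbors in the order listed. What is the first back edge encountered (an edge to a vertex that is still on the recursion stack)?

e→i

DFS from j (visiting each vertex's neighbors in the order listed); mark gray on enter, black on exit:
j gray
  a gray
  a black
  i gray
    i→a: a black — skip
    b gray
      b→a: a black — skip
      c gray
        h gray
          f gray
            f→a: a black — skip
            e gray
              e→i: i is gray → back edge
First back edge: e → i.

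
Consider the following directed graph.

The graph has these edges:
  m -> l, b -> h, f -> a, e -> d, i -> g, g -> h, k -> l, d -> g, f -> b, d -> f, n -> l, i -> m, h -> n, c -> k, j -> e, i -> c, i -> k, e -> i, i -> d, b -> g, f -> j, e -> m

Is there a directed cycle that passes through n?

n lies on a cycle iff there is a path from n back to itself.
Exploring from n, it never reaches itself; equivalently, its strongly connected component is a singleton.

No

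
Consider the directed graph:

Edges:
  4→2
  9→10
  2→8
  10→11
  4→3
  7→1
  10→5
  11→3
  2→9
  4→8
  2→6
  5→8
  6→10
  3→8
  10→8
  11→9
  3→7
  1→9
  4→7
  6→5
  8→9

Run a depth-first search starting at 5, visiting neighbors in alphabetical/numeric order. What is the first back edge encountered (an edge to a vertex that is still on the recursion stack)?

10→5

DFS from 5 (visiting neighbors in alphabetical/numeric order); mark gray on enter, black on exit:
5 gray
  8 gray
    9 gray
      10 gray
        10→5: 5 is gray → back edge
First back edge: 10 → 5.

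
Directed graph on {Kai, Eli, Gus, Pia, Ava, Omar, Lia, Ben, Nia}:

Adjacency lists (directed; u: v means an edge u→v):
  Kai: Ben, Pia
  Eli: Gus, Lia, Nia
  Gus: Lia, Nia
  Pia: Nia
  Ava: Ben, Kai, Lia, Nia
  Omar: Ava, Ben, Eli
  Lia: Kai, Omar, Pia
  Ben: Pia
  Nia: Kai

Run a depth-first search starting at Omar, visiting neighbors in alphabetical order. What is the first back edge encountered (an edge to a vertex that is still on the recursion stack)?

Kai→Ben

DFS from Omar (visiting neighbors in alphabetical order); mark gray on enter, black on exit:
Omar gray
  Ava gray
    Ben gray
      Pia gray
        Nia gray
          Kai gray
            Kai→Ben: Ben is gray → back edge
First back edge: Kai → Ben.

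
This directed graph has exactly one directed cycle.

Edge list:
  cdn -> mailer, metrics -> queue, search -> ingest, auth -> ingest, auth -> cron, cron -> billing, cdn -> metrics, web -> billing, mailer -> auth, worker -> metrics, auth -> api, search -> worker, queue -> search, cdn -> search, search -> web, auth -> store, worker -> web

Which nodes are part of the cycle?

queue, search, worker, metrics

DFS with gray/black marking from search:
search gray
  worker gray
    web gray
      billing gray
      billing black
    web black
    metrics gray
      queue gray
        queue→search: search is gray → back edge
Back edge closes the cycle search → worker → metrics → queue → search; its vertices are {queue, search, worker, metrics}.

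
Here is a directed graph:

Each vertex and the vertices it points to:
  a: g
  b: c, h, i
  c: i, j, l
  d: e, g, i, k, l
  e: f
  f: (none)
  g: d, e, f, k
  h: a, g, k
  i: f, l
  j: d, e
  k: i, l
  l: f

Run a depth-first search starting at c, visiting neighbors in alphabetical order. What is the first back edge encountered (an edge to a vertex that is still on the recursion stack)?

DFS from c (visiting neighbors in alphabetical order); mark gray on enter, black on exit:
c gray
  i gray
    f gray
    f black
    l gray
      l→f: f black — skip
    l black
  i black
  j gray
    d gray
      e gray
        e→f: f black — skip
      e black
      g gray
        g→d: d is gray → back edge
First back edge: g → d.

g→d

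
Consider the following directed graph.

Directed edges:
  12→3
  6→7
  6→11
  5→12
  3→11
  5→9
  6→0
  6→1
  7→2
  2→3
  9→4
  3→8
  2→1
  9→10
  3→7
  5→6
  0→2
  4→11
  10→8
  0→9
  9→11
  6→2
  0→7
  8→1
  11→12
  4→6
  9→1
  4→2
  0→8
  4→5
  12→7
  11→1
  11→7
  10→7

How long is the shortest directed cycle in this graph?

3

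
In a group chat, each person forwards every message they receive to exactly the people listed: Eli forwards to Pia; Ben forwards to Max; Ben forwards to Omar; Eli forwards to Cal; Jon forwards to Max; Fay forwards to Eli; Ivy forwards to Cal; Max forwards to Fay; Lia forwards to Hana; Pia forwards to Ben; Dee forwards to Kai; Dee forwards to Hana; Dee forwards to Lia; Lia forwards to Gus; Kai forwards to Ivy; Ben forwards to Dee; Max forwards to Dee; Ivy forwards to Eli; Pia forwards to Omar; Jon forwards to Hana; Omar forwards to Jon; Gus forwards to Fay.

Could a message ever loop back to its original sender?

Yes

DFS with white/gray/black marking, starting from Pia:
Pia gray
  Ben gray
    Dee gray
      Kai gray
        Ivy gray
          Cal gray
          Cal black
          Eli gray
            Eli→Cal: Cal black — skip
            Eli→Pia: Pia is gray → back edge
Back edge found, so a cycle exists: Pia → Ben → Dee → Kai → Ivy → Eli → Pia.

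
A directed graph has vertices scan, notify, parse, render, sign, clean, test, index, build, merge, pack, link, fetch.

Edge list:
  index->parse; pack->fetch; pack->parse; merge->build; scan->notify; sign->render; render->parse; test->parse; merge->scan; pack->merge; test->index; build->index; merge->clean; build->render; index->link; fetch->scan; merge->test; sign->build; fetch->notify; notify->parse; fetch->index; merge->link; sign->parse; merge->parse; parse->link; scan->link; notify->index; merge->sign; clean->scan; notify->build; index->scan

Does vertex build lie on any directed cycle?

Yes

build is on a cycle iff build can reach itself via ≥1 edge.
build → index → scan → notify → build — yes.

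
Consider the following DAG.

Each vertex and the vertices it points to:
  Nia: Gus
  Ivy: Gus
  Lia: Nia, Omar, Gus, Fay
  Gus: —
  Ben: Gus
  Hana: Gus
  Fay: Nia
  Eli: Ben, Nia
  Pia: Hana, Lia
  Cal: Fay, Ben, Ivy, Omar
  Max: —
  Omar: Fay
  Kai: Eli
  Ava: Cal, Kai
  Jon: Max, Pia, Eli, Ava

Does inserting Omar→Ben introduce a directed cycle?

No

Adding Omar→Ben creates a cycle iff Ben can already reach Omar.
Explore from Ben: no path reaches Omar. The graph stays acyclic.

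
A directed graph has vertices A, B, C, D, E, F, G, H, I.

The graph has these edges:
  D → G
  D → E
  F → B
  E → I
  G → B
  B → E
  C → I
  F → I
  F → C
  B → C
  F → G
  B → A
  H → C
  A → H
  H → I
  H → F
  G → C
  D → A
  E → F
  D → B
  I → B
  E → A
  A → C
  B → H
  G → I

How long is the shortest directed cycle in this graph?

3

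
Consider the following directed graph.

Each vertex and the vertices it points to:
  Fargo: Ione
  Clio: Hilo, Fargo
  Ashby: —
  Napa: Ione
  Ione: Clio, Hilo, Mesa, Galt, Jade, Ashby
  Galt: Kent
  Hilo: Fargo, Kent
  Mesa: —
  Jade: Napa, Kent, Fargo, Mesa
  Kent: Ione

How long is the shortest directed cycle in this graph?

3

For each vertex v, BFS finds the shortest path from v back to v.
The shortest such closed walk is Ione → Galt → Kent → Ione, length 3.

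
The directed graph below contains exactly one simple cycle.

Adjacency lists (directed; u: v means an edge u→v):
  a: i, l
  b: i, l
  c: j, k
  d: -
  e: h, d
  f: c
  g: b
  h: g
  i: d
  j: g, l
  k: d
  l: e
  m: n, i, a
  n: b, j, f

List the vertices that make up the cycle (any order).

b, e, g, h, l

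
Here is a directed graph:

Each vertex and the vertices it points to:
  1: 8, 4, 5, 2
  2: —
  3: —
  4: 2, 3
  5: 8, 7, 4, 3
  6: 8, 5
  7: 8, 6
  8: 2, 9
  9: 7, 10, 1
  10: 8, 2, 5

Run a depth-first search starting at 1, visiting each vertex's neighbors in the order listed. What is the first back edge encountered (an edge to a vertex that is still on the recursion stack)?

DFS from 1 (visiting each vertex's neighbors in the order listed); mark gray on enter, black on exit:
1 gray
  8 gray
    2 gray
    2 black
    9 gray
      7 gray
        7→8: 8 is gray → back edge
First back edge: 7 → 8.

7→8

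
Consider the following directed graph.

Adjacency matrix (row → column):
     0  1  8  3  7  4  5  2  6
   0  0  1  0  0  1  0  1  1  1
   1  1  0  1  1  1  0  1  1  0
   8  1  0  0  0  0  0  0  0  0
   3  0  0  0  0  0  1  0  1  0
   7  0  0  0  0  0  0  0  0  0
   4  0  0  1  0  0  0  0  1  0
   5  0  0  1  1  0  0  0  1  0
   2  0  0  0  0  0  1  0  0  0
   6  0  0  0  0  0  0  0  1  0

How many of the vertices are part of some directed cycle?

8

A vertex is on a directed cycle iff it belongs to a strongly connected component of size ≥ 2 (or has a self-loop).
The vertices on cycles are {0, 1, 2, 3, 4, 5, 6, 8} — 8 in total.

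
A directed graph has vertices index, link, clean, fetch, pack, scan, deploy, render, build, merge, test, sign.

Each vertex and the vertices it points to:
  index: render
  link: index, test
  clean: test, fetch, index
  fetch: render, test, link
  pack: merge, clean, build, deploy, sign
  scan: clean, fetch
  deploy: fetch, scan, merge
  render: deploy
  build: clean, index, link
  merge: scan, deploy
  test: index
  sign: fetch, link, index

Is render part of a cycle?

render is on a cycle iff render can reach itself via ≥1 edge.
render → deploy → fetch → render — yes.

Yes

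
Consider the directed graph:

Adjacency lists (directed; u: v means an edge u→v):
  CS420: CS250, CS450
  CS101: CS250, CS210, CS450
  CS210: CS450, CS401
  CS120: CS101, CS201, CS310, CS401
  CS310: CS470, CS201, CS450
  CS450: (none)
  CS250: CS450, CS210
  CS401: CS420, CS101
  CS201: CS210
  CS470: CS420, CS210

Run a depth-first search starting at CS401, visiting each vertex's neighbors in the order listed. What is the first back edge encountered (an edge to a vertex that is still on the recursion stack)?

DFS from CS401 (visiting each vertex's neighbors in the order listed); mark gray on enter, black on exit:
CS401 gray
  CS420 gray
    CS250 gray
      CS450 gray
      CS450 black
      CS210 gray
        CS210→CS450: CS450 black — skip
        CS210→CS401: CS401 is gray → back edge
First back edge: CS210 → CS401.

CS210->CS401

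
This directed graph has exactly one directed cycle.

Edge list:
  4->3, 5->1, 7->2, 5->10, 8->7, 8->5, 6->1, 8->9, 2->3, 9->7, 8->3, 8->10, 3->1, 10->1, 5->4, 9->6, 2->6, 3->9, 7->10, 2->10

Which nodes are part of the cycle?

2, 3, 7, 9

DFS with gray/black marking from 9:
9 gray
  6 gray
    1 gray
    1 black
  6 black
  7 gray
    2 gray
      10 gray
        10→1: 1 black — skip
      10 black
      3 gray
        3→1: 1 black — skip
        3→9: 9 is gray → back edge
Back edge closes the cycle 9 → 7 → 2 → 3 → 9; its vertices are {2, 3, 7, 9}.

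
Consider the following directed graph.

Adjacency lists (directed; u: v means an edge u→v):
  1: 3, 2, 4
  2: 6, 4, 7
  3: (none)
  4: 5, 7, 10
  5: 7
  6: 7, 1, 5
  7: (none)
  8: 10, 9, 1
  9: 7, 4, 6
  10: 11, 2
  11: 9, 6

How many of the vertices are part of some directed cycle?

A vertex is on a directed cycle iff it belongs to a strongly connected component of size ≥ 2 (or has a self-loop).
The vertices on cycles are {1, 2, 4, 6, 9, 10, 11} — 7 in total.

7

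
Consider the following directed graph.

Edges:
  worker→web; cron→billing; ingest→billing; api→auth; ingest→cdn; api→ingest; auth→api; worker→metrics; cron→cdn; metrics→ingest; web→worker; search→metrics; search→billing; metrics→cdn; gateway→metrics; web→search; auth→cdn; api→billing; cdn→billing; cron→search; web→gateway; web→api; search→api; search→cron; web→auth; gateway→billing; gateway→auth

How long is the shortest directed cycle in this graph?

2

For each vertex v, BFS finds the shortest path from v back to v.
The shortest such closed walk is worker → web → worker, length 2.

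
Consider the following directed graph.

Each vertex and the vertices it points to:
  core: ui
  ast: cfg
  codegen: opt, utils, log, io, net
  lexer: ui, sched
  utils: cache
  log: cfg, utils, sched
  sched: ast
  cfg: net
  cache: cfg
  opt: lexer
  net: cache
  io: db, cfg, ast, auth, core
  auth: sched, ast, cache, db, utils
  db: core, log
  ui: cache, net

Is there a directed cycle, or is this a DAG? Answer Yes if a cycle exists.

Yes

DFS with white/gray/black marking, starting from sched:
sched gray
  ast gray
    cfg gray
      net gray
        cache gray
          cache→cfg: cfg is gray → back edge
Back edge found, so a cycle exists: cfg → net → cache → cfg.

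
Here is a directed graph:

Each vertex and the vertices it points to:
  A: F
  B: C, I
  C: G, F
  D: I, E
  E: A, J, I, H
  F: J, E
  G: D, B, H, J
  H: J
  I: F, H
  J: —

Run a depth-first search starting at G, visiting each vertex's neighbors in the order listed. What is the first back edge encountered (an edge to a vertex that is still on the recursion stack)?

A→F

DFS from G (visiting each vertex's neighbors in the order listed); mark gray on enter, black on exit:
G gray
  D gray
    I gray
      F gray
        J gray
        J black
        E gray
          A gray
            A→F: F is gray → back edge
First back edge: A → F.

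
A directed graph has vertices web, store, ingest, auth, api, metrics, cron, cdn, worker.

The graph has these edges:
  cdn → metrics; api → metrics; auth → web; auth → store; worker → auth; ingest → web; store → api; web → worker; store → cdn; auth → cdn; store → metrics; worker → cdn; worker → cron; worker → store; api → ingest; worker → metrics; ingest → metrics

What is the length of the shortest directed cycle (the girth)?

3

For each vertex v, BFS finds the shortest path from v back to v.
The shortest such closed walk is worker → auth → web → worker, length 3.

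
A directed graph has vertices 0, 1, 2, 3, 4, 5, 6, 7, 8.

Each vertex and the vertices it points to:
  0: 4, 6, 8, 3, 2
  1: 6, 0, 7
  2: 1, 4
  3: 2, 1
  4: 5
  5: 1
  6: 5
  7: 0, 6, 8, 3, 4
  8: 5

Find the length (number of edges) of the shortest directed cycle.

For each vertex v, BFS finds the shortest path from v back to v.
The shortest such closed walk is 7 → 3 → 1 → 7, length 3.

3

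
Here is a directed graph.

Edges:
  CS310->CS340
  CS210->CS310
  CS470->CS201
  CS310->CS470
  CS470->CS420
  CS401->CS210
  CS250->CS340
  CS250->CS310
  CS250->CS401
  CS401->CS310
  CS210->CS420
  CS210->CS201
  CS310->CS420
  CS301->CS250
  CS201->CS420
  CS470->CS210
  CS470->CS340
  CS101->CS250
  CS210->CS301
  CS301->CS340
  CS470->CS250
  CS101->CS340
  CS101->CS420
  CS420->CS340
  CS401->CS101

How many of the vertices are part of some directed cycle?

7

A vertex is on a directed cycle iff it belongs to a strongly connected component of size ≥ 2 (or has a self-loop).
The vertices on cycles are {CS101, CS210, CS250, CS301, CS310, CS401, CS470} — 7 in total.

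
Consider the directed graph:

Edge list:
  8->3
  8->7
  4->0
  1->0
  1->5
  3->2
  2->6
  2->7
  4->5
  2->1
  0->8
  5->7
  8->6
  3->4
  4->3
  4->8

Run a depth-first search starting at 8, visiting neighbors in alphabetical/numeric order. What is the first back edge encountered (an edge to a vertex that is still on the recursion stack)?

0→8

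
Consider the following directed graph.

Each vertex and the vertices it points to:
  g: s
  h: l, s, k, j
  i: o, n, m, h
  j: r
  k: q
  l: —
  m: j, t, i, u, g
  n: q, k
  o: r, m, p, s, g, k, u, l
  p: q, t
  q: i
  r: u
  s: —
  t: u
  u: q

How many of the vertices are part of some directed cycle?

12

A vertex is on a directed cycle iff it belongs to a strongly connected component of size ≥ 2 (or has a self-loop).
The vertices on cycles are {h, i, j, k, m, n, o, p, q, r, t, u} — 12 in total.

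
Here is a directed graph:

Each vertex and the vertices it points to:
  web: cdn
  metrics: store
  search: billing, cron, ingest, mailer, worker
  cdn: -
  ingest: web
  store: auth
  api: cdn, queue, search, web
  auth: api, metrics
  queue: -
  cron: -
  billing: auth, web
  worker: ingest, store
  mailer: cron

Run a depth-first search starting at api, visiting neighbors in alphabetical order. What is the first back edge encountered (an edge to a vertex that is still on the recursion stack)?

auth→api

DFS from api (visiting neighbors in alphabetical order); mark gray on enter, black on exit:
api gray
  cdn gray
  cdn black
  queue gray
  queue black
  search gray
    billing gray
      auth gray
        auth→api: api is gray → back edge
First back edge: auth → api.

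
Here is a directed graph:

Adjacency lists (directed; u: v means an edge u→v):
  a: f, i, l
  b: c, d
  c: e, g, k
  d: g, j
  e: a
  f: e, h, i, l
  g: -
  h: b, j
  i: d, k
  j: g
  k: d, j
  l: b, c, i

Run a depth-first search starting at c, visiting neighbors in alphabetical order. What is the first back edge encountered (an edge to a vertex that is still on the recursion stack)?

f→e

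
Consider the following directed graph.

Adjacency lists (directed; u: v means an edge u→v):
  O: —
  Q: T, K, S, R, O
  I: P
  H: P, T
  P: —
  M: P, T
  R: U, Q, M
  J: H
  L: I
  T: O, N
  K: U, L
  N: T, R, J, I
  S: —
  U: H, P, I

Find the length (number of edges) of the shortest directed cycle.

2

For each vertex v, BFS finds the shortest path from v back to v.
The shortest such closed walk is R → Q → R, length 2.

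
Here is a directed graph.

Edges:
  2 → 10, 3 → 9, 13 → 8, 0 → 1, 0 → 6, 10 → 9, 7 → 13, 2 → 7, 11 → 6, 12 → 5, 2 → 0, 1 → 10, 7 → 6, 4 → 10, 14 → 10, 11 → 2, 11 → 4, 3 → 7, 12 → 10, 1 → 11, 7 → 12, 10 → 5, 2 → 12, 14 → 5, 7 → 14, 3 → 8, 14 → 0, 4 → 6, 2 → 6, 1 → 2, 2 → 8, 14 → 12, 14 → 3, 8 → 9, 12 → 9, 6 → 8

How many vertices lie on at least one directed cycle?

A vertex is on a directed cycle iff it belongs to a strongly connected component of size ≥ 2 (or has a self-loop).
The vertices on cycles are {0, 1, 2, 3, 7, 11, 14} — 7 in total.

7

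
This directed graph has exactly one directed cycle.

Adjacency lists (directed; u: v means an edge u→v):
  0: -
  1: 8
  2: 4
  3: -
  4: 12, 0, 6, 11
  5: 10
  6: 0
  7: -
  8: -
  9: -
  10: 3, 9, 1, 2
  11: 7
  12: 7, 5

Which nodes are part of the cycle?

DFS with gray/black marking from 10:
10 gray
  3 gray
  3 black
  9 gray
  9 black
  1 gray
    8 gray
    8 black
  1 black
  2 gray
    4 gray
      12 gray
        7 gray
        7 black
        5 gray
          5→10: 10 is gray → back edge
Back edge closes the cycle 10 → 2 → 4 → 12 → 5 → 10; its vertices are {2, 4, 5, 10, 12}.

2, 4, 5, 10, 12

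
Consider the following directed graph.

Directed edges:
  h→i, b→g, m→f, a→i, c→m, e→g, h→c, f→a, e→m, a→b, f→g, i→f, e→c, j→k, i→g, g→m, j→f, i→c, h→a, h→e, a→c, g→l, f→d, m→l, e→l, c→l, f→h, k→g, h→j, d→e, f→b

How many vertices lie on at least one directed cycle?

12

A vertex is on a directed cycle iff it belongs to a strongly connected component of size ≥ 2 (or has a self-loop).
The vertices on cycles are {a, b, c, d, e, f, g, h, i, j, k, m} — 12 in total.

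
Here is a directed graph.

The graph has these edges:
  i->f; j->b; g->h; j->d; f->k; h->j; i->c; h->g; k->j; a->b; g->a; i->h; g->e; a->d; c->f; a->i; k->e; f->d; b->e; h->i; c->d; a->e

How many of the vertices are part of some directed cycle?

4

A vertex is on a directed cycle iff it belongs to a strongly connected component of size ≥ 2 (or has a self-loop).
The vertices on cycles are {a, g, h, i} — 4 in total.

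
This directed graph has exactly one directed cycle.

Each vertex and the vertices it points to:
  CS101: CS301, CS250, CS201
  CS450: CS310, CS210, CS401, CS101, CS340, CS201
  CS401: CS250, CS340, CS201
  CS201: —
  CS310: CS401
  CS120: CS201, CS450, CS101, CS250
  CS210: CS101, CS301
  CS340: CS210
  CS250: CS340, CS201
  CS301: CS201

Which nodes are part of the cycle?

CS101, CS210, CS250, CS340

DFS with gray/black marking from CS210:
CS210 gray
  CS101 gray
    CS301 gray
      CS201 gray
      CS201 black
    CS301 black
    CS250 gray
      CS340 gray
        CS340→CS210: CS210 is gray → back edge
Back edge closes the cycle CS210 → CS101 → CS250 → CS340 → CS210; its vertices are {CS101, CS210, CS250, CS340}.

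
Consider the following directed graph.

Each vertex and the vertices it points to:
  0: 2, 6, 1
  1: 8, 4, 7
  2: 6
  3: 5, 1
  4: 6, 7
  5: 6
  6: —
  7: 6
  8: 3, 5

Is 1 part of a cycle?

1 is on a cycle iff 1 can reach itself via ≥1 edge.
1 → 8 → 3 → 1 — yes.

Yes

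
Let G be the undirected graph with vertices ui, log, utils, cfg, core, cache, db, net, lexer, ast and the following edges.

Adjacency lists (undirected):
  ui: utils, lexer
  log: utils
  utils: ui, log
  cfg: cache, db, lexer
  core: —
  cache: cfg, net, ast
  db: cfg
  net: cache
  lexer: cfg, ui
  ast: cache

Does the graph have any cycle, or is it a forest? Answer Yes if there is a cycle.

No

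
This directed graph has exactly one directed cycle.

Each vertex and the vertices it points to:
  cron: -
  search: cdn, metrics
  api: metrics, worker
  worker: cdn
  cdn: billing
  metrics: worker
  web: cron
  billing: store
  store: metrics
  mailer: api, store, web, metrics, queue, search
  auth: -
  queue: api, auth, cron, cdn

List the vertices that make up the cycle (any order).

cdn, store, worker, billing, metrics

DFS with gray/black marking from cdn:
cdn gray
  billing gray
    store gray
      metrics gray
        worker gray
          worker→cdn: cdn is gray → back edge
Back edge closes the cycle cdn → billing → store → metrics → worker → cdn; its vertices are {cdn, store, worker, billing, metrics}.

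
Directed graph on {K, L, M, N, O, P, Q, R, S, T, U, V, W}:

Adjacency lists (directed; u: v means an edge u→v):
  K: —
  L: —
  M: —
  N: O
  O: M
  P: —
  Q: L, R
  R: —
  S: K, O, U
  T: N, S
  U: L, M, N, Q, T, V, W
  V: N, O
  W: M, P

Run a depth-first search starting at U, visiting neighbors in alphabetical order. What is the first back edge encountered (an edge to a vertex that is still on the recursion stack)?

S->U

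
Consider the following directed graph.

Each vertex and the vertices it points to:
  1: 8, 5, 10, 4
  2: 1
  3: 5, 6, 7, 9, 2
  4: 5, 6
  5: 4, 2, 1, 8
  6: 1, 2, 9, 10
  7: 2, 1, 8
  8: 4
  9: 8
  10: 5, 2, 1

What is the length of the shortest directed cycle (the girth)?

2

For each vertex v, BFS finds the shortest path from v back to v.
The shortest such closed walk is 10 → 1 → 10, length 2.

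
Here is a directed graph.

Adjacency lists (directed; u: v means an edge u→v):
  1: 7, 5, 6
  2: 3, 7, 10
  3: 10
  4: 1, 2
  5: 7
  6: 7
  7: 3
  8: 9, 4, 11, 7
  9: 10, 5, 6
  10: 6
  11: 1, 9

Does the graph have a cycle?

DFS with white/gray/black marking, starting from 9:
9 gray
  10 gray
    6 gray
      7 gray
        3 gray
          3→10: 10 is gray → back edge
Back edge found, so a cycle exists: 10 → 6 → 7 → 3 → 10.

Yes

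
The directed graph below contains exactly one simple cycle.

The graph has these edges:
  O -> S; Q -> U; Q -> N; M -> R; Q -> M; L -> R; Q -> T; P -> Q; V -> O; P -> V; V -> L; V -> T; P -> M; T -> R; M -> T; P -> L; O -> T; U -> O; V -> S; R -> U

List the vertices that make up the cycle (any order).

O, R, T, U

DFS with gray/black marking from U:
U gray
  O gray
    S gray
    S black
    T gray
      R gray
        R→U: U is gray → back edge
Back edge closes the cycle U → O → T → R → U; its vertices are {O, R, T, U}.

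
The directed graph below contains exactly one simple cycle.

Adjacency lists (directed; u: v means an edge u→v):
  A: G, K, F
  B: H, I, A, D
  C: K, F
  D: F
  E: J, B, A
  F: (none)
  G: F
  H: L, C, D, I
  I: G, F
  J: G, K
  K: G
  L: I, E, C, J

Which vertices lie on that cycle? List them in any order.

B, E, H, L

DFS with gray/black marking from B:
B gray
  H gray
    L gray
      I gray
        G gray
          F gray
          F black
        G black
        I→F: F black — skip
      I black
      E gray
        J gray
          J→G: G black — skip
          K gray
            K→G: G black — skip
          K black
        J black
        E→B: B is gray → back edge
Back edge closes the cycle B → H → L → E → B; its vertices are {B, E, H, L}.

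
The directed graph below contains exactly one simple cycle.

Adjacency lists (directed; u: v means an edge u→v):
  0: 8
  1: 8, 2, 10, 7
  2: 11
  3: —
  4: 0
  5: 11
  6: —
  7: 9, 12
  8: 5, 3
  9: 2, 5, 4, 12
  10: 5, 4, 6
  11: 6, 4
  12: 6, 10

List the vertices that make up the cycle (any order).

0, 4, 5, 8, 11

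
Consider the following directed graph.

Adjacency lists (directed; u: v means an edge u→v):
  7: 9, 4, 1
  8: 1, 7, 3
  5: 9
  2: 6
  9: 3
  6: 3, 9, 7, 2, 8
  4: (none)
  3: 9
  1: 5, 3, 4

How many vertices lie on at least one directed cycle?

4

A vertex is on a directed cycle iff it belongs to a strongly connected component of size ≥ 2 (or has a self-loop).
The vertices on cycles are {2, 3, 6, 9} — 4 in total.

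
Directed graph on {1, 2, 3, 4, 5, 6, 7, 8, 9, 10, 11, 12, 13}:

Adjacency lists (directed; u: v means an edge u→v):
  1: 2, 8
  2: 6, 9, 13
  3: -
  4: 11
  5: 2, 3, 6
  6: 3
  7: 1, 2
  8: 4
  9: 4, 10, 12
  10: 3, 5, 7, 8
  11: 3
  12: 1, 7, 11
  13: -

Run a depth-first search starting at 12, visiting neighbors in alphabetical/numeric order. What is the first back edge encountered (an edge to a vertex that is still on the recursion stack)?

5→2

DFS from 12 (visiting neighbors in alphabetical/numeric order); mark gray on enter, black on exit:
12 gray
  1 gray
    2 gray
      6 gray
        3 gray
        3 black
      6 black
      9 gray
        4 gray
          11 gray
            11→3: 3 black — skip
          11 black
        4 black
        10 gray
          10→3: 3 black — skip
          5 gray
            5→2: 2 is gray → back edge
First back edge: 5 → 2.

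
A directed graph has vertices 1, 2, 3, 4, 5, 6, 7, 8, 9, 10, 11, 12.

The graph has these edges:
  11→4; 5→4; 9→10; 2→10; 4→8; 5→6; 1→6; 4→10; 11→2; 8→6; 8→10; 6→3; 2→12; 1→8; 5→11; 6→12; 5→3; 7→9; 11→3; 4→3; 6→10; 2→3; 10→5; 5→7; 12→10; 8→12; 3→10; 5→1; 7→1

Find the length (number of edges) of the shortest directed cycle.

For each vertex v, BFS finds the shortest path from v back to v.
The shortest such closed walk is 5 → 6 → 10 → 5, length 3.

3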